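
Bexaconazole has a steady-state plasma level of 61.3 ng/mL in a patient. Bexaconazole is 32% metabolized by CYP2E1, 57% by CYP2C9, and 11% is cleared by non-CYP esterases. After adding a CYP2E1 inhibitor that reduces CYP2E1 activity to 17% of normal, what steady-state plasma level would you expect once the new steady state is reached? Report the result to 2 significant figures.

83 ng/mL

The CYP2E1 pathway (32% of clearance) drops to 0.17× activity: 0.32 × 0.17 = 0.0544.
CYP2C9 (57%) and the residual 11% are unaffected.
Relative clearance = 0.0544 + 0.57 + 0.11 = 0.7344.
New steady-state plasma level = baseline ÷ relative clearance = 61.3 / 0.7344 = 83 ng/mL.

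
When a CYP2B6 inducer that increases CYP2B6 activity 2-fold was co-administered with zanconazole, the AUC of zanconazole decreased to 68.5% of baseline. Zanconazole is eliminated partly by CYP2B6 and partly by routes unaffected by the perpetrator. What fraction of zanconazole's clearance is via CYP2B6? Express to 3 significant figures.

0.460

Write x for the fraction cleared via CYP2B6. The observed AUC change means clearance rose to 1/0.685 = 1.46 of baseline.
Setting x·2 + (1 − x) = 1.46 and solving: x = (1.46 − 1)/(2 − 1) = 0.460.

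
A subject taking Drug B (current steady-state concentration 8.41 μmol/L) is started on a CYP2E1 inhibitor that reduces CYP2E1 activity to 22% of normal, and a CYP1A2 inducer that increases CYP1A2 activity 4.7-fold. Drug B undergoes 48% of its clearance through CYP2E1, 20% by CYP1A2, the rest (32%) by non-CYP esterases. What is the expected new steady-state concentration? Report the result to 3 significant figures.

6.16 μmol/L

CYP2E1: 0.48 × 0.22 = 0.1056
CYP1A2: 0.2 × 4.7 = 0.94
Other: 0.32 (unchanged)
Relative clearance = 0.1056 + 0.94 + 0.32 = 1.3656.
New steady-state concentration = 8.41 / 1.3656 = 6.16 μmol/L (concentration scales inversely with clearance).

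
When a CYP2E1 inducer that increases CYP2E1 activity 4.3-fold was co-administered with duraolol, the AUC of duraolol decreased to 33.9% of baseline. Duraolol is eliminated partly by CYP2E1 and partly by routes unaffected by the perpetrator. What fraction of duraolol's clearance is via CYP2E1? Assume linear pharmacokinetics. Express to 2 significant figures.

Call the CYP2E1 fraction fm. After the interaction, CL_new/CL_old = fm × 4.3 + (1 − fm).
AUC ratio = 1 / (new CL fraction), so new CL fraction = 1 / 0.339 = 2.95.
fm × 4.3 + 1 − fm = 2.95  ⇒  fm × (4.3 − 1) = 1.95  ⇒  fm = 0.59.

0.59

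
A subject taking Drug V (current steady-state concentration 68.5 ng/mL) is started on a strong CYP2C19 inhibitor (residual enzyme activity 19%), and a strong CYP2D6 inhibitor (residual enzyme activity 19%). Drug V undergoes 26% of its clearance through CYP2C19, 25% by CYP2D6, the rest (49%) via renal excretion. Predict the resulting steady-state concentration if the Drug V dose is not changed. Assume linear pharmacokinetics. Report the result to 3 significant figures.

117 ng/mL

The CYP2C19 pathway (26% of clearance) drops to 0.19× activity: 0.26 × 0.19 = 0.0494.
The CYP2D6 pathway (25% of clearance) drops to 0.19× activity: 0.25 × 0.19 = 0.0475.
The remaining 49% of clearance is unaffected.
CL_new/CL_old = 0.0494 + 0.0475 + 0.49 = 0.5869.
Dividing the baseline by the relative clearance: 68.5 / 0.5869 = 117 ng/mL.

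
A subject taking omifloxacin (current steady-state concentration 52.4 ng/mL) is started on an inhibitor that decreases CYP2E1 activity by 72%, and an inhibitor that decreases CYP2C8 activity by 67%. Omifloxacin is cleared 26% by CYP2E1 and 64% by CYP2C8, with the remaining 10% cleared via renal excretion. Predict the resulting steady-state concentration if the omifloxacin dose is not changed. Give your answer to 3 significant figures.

136 ng/mL

The CYP2E1 pathway (26% of clearance) falls to 0.28× activity: 0.26 × 0.28 = 0.0728.
The CYP2C8 pathway (64% of clearance) drops to 0.33× activity: 0.64 × 0.33 = 0.2112.
Non-CYP routes (10%) are unchanged.
Relative clearance = 0.0728 + 0.2112 + 0.1 = 0.384.
New steady-state concentration = 52.4 / 0.384 = 136 ng/mL (concentration scales inversely with clearance).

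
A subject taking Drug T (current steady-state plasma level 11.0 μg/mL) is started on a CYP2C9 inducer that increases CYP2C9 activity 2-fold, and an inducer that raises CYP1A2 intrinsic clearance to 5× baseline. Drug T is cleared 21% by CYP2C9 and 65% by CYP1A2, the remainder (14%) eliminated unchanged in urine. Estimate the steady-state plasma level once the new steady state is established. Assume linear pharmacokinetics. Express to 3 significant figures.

The CYP2C9 pathway (21% of clearance) is boosted to 2× activity: 0.21 × 2 = 0.42.
The CYP1A2 pathway (65% of clearance) is boosted to 5× activity: 0.65 × 5 = 3.25.
Non-CYP routes (14%) are unchanged.
CL_new/CL_old = 0.42 + 3.25 + 0.14 = 3.81.
Dividing the baseline by the relative clearance: 11.0 / 3.81 = 2.89 μg/mL.

2.89 μg/mL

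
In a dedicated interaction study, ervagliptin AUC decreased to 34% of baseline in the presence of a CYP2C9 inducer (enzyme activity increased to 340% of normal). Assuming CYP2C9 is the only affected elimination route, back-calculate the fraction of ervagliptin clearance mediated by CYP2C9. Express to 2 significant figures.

CL'/CL = 1 / 0.340 = 2.941
3.4·fm + (1 − fm) = 2.941
fm = (2.941 − 1) / (3.4 − 1) = 0.81

0.81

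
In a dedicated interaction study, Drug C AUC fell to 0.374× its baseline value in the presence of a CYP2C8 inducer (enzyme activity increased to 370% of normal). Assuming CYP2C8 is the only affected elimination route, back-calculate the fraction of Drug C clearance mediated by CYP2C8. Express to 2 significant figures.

Let fm be the CYP2C8 fraction. New clearance relative to baseline = fm × 3.7 + (1 − fm).
AUC ratio = 1 / (new CL fraction), so new CL fraction = 1 / 0.374 = 2.674.
fm × 3.7 + 1 − fm = 2.674  ⇒  fm × (3.7 − 1) = 1.674  ⇒  fm = 0.62.

0.62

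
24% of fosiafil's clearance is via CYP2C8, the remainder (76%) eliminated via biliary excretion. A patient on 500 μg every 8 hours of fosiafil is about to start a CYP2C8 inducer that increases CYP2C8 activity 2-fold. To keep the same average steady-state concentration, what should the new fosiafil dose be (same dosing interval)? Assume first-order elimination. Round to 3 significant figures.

620 μg

The CYP2C8 pathway (24% of clearance) rises to 2× activity: 0.24 × 2 = 0.48.
Non-CYP routes (76%) are unchanged.
New clearance relative to baseline: 0.48 + 0.76 = 1.24.
Css,avg = (dose rate)/CL, so holding Css fixed requires dose ∝ CL: 500 × 1.24 = 620 μg.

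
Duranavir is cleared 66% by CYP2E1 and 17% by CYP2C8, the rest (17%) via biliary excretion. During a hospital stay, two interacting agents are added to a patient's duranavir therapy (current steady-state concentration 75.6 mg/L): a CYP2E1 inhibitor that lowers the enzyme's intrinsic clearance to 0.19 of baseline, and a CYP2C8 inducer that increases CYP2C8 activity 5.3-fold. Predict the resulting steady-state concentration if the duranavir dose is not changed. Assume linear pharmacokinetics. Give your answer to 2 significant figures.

63 mg/L

CYP2E1: 0.66 × 0.19 = 0.1254
CYP2C8: 0.17 × 5.3 = 0.901
Other: 0.17 (unchanged)
CL_new/CL_old = 0.1254 + 0.901 + 0.17 = 1.1964.
New steady-state concentration = 75.6 / 1.1964 = 63 mg/L (concentration scales inversely with clearance).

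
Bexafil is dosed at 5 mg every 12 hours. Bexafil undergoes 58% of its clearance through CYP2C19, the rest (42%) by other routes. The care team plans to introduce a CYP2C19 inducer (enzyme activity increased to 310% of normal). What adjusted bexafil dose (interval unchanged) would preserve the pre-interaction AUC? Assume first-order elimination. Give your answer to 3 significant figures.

11.1 mg

CYP2C19: 0.58 × 3.1 = 1.798
Other: 0.42 (unchanged)
New clearance relative to baseline: 1.798 + 0.42 = 2.218.
Exposure is unchanged when dose changes in proportion to clearance. New dose = 5 mg × 2.218 = 11.1 mg.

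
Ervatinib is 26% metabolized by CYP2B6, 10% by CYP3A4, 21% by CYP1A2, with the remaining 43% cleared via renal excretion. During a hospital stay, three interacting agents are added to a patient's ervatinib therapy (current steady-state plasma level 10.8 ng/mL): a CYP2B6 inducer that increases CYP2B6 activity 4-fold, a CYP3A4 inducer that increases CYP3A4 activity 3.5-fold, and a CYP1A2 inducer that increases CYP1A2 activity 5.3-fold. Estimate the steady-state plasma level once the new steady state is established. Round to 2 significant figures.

3.7 ng/mL

The CYP2B6 pathway (26% of clearance) is boosted to 4× activity: 0.26 × 4 = 1.04.
The CYP3A4 pathway (10% of clearance) is boosted to 3.5× activity: 0.1 × 3.5 = 0.35.
The CYP1A2 pathway (21% of clearance) rises to 5.3× activity: 0.21 × 5.3 = 1.113.
Non-CYP routes (43%) are unchanged.
CL_new/CL_old = 1.04 + 0.35 + 1.113 + 0.43 = 2.933.
Dividing the baseline by the relative clearance: 10.8 / 2.933 = 3.7 ng/mL.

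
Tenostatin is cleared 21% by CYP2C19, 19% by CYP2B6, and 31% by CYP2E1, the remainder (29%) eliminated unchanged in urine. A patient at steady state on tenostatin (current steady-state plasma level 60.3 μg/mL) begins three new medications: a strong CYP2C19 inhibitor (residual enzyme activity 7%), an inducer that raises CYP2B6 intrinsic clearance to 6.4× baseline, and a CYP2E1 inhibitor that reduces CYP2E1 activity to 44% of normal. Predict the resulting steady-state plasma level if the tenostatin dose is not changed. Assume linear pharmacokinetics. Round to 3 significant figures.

36.4 μg/mL

The CYP2C19 pathway (21% of clearance) drops to 0.07× activity: 0.21 × 0.07 = 0.0147.
The CYP2B6 pathway (19% of clearance) increases to 6.4× activity: 0.19 × 6.4 = 1.216.
The CYP2E1 pathway (31% of clearance) drops to 0.44× activity: 0.31 × 0.44 = 0.1364.
The remaining 29% of clearance is unaffected.
New clearance relative to baseline: 0.0147 + 1.216 + 0.1364 + 0.29 = 1.6571.
New steady-state plasma level = 60.3 / 1.6571 = 36.4 μg/mL (concentration scales inversely with clearance).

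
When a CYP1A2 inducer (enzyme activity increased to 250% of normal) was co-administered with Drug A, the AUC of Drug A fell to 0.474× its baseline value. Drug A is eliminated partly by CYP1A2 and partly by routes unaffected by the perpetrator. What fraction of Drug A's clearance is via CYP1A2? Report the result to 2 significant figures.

0.74

Let fm be the CYP1A2 fraction. New clearance relative to baseline = fm × 2.5 + (1 − fm).
AUC ratio = 1 / (new CL fraction), so new CL fraction = 1 / 0.474 = 2.11.
fm × 2.5 + 1 − fm = 2.11  ⇒  fm × (2.5 − 1) = 1.11  ⇒  fm = 0.74.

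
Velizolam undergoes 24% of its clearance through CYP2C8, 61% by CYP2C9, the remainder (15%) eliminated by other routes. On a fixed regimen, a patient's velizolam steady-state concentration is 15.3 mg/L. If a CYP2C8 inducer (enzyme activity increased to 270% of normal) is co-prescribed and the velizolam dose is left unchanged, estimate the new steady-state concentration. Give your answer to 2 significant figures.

11 mg/L

The CYP2C8 pathway (24% of clearance) rises to 2.7× activity: 0.24 × 2.7 = 0.648.
CYP2C9 (61%) and the residual 15% are unaffected.
Relative clearance = 0.648 + 0.61 + 0.15 = 1.408.
Steady-state concentration ∝ 1/CL, so new value = 15.3 / 1.408 = 11 mg/L.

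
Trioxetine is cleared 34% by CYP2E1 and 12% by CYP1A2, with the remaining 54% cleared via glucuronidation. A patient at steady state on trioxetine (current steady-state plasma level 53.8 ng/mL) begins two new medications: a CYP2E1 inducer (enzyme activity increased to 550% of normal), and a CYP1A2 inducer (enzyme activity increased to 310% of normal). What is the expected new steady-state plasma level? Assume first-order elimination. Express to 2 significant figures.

The CYP2E1 pathway (34% of clearance) increases to 5.5× activity: 0.34 × 5.5 = 1.87.
The CYP1A2 pathway (12% of clearance) increases to 3.1× activity: 0.12 × 3.1 = 0.372.
Non-CYP routes (54%) are unchanged.
Relative clearance = 1.87 + 0.372 + 0.54 = 2.782.
Steady-state plasma level ∝ 1/CL: new value = 53.8 / 2.782 = 19 ng/mL.

19 ng/mL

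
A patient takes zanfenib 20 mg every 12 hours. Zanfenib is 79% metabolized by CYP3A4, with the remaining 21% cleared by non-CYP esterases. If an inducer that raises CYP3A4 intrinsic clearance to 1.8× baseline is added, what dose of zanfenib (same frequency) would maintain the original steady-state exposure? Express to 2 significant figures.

33 mg

The CYP3A4 pathway (79% of clearance) rises to 1.8× activity: 0.79 × 1.8 = 1.422.
The remaining 21% of clearance is unaffected.
New clearance relative to baseline: 1.422 + 0.21 = 1.632.
To maintain the same steady-state level, dose must scale with clearance: new dose = 20 × 1.632 = 33 mg.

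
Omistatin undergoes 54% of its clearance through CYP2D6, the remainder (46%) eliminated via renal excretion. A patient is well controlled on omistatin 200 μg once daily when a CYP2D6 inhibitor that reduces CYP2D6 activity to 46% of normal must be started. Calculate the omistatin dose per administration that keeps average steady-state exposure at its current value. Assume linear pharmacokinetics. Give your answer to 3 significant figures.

142 μg

CYP2D6: 0.54 × 0.46 = 0.2484
Other: 0.46 (unchanged)
Relative clearance = 0.2484 + 0.46 = 0.7084.
Css,avg = (dose rate)/CL, so holding Css fixed requires dose ∝ CL: 200 × 0.7084 = 142 μg.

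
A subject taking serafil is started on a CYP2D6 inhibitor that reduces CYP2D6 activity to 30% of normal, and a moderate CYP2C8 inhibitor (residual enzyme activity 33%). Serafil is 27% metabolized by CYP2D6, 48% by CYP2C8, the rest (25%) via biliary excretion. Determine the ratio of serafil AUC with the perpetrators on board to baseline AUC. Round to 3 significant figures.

2.04

The CYP2D6 pathway (27% of clearance) drops to 0.3× activity: 0.27 × 0.3 = 0.081.
The CYP2C8 pathway (48% of clearance) drops to 0.33× activity: 0.48 × 0.33 = 0.1584.
Non-CYP routes (25%) are unchanged.
Relative clearance = 0.081 + 0.1584 + 0.25 = 0.4894.
Because AUC varies inversely with clearance, the combined effect is 1 / 0.4894 = 2.04.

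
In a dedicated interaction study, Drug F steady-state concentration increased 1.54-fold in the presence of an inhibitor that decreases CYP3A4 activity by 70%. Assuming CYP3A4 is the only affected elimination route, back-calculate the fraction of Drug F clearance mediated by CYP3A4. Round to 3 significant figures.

0.501

CL'/CL = 1 / 1.54 = 0.6494
0.3·fm + (1 − fm) = 0.6494
fm = (0.6494 − 1) / (0.3 − 1) = 0.501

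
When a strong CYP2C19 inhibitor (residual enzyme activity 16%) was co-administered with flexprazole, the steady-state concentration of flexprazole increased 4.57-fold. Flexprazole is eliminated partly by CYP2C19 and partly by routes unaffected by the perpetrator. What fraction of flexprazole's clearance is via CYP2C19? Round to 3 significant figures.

Let x = fm,CYP2C19. Because steady-state concentration ∝ 1/CL, relative clearance fell to 1/4.57 = 0.2188.
Setting x·0.16 + (1 − x) = 0.2188 and solving: x = (0.2188 − 1)/(0.16 − 1) = 0.930.

0.930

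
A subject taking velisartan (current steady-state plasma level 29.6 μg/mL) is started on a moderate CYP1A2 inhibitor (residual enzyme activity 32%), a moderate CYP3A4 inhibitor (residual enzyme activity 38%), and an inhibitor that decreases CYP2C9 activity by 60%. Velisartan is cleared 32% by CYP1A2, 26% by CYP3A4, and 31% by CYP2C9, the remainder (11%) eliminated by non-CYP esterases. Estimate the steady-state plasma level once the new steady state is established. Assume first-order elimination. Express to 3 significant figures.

CYP1A2: 0.32 × 0.32 = 0.1024
CYP3A4: 0.26 × 0.38 = 0.0988
CYP2C9: 0.31 × 0.4 = 0.124
Other: 0.11 (unchanged)
Relative clearance = 0.1024 + 0.0988 + 0.124 + 0.11 = 0.4352.
New steady-state plasma level = 29.6 / 0.4352 = 68.0 μg/mL (concentration scales inversely with clearance).

68.0 μg/mL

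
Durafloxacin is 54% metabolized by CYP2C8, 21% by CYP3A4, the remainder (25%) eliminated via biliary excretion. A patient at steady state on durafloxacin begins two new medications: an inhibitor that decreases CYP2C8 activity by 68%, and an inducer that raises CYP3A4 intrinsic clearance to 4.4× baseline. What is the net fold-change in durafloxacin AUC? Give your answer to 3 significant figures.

The CYP2C8 pathway (54% of clearance) drops to 0.32× activity: 0.54 × 0.32 = 0.1728.
The CYP3A4 pathway (21% of clearance) rises to 4.4× activity: 0.21 × 4.4 = 0.924.
Non-CYP routes (25%) are unchanged.
Relative clearance = 0.1728 + 0.924 + 0.25 = 1.3468.
AUC ∝ 1/CL: fold-change = 1 / 1.3468 = 0.743.

0.743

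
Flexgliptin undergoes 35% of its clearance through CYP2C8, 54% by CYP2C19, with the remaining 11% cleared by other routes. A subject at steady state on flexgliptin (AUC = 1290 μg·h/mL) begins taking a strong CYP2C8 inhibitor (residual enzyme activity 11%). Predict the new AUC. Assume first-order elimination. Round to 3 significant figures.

1.87 × 10³ μg·h/mL

The CYP2C8 pathway (35% of clearance) drops to 0.11× activity: 0.35 × 0.11 = 0.0385.
CYP2C19 (54%) and the residual 11% are unaffected.
New clearance relative to baseline: 0.0385 + 0.54 + 0.11 = 0.6885.
New AUC = baseline ÷ relative clearance = 1290 / 0.6885 = 1.87 × 10³ μg·h/mL.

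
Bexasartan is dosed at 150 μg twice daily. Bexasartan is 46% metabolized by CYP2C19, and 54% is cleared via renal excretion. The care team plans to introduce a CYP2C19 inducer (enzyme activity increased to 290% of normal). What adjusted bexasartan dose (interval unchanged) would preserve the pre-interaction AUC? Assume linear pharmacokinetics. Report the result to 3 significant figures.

The CYP2C19 pathway (46% of clearance) increases to 2.9× activity: 0.46 × 2.9 = 1.334.
Non-CYP routes (54%) are unchanged.
CL_new/CL_old = 1.334 + 0.54 = 1.874.
Css,avg = (dose rate)/CL, so holding Css fixed requires dose ∝ CL: 150 × 1.874 = 281 μg.

281 μg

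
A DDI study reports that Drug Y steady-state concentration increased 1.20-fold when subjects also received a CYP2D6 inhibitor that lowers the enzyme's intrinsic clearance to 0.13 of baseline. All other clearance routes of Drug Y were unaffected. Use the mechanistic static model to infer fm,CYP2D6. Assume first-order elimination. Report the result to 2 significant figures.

0.19

CL'/CL = 1 / 1.20 = 0.8333
0.13·fm + (1 − fm) = 0.8333
fm = (0.8333 − 1) / (0.13 − 1) = 0.19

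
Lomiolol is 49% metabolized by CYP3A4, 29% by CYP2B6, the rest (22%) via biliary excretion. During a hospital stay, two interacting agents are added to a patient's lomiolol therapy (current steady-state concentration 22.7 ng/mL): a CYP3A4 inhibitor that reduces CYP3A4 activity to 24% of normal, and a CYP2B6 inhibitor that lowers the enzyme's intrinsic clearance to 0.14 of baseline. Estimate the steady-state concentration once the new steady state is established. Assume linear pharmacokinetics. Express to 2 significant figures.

60 ng/mL

CYP3A4: 0.49 × 0.24 = 0.1176
CYP2B6: 0.29 × 0.14 = 0.0406
Other: 0.22 (unchanged)
CL_new/CL_old = 0.1176 + 0.0406 + 0.22 = 0.3782.
Dividing the baseline by the relative clearance: 22.7 / 0.3782 = 60 ng/mL.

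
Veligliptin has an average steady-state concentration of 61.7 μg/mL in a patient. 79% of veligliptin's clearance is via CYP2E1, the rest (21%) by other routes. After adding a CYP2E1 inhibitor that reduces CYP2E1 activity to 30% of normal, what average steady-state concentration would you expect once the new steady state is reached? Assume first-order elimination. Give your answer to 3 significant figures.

The CYP2E1 pathway (79% of clearance) is reduced to 0.3× activity: 0.79 × 0.3 = 0.237.
Non-CYP routes (21%) are unchanged.
New clearance relative to baseline: 0.237 + 0.21 = 0.447.
Average steady-state concentration ∝ 1/CL, so new value = 61.7 / 0.447 = 138 μg/mL.

138 μg/mL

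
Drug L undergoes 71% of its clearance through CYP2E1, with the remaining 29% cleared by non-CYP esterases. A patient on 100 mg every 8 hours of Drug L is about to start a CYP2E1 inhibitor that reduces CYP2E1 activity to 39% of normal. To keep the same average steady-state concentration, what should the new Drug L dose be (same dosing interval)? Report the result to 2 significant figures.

57 mg

The CYP2E1 pathway (71% of clearance) drops to 0.39× activity: 0.71 × 0.39 = 0.2769.
Non-CYP routes (29%) are unchanged.
Relative clearance = 0.2769 + 0.29 = 0.5669.
Css,avg = (dose rate)/CL, so holding Css fixed requires dose ∝ CL: 100 × 0.5669 = 57 mg.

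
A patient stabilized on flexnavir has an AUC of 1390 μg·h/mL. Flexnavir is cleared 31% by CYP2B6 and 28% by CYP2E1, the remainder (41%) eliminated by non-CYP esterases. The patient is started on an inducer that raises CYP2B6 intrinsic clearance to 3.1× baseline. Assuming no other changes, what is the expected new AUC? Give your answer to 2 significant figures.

CYP2B6: 0.31 × 3.1 = 0.961
CYP2E1: 0.28 (unchanged)
Other: 0.41 (unchanged)
New clearance relative to baseline: 0.961 + 0.28 + 0.41 = 1.651.
With dosing unchanged, AUC scales as 1/CL: 1390 / 1.651 = 8.4 × 10² μg·h/mL.

8.4 × 10² μg·h/mL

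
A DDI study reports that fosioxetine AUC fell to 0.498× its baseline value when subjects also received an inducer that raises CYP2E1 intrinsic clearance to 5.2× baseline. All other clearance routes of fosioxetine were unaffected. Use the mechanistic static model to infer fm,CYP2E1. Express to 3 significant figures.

Let x = fm,CYP2E1. Because AUC ∝ 1/CL, relative clearance rose to 1/0.498 = 2.008.
Setting x·5.2 + (1 − x) = 2.008 and solving: x = (2.008 − 1)/(5.2 − 1) = 0.240.

0.240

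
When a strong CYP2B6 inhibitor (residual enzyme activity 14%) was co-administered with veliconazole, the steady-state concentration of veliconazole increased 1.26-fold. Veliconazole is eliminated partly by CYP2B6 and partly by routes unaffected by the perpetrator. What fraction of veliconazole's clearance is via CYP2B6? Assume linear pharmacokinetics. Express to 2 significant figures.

CL'/CL = 1 / 1.26 = 0.7937
0.14·fm + (1 − fm) = 0.7937
fm = (0.7937 − 1) / (0.14 − 1) = 0.24

0.24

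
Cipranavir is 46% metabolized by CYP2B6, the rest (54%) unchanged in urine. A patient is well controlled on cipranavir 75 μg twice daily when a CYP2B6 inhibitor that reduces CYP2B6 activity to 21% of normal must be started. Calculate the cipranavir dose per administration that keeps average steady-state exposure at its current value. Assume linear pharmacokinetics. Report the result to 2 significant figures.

48 μg

The CYP2B6 pathway (46% of clearance) falls to 0.21× activity: 0.46 × 0.21 = 0.0966.
Non-CYP routes (54%) are unchanged.
New clearance relative to baseline: 0.0966 + 0.54 = 0.6366.
Css,avg = (dose rate)/CL, so holding Css fixed requires dose ∝ CL: 75 × 0.6366 = 48 μg.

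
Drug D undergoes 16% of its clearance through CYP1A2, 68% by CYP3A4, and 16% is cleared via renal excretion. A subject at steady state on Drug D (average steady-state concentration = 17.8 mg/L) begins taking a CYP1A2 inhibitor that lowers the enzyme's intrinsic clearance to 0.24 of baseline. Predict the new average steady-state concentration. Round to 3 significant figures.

20.3 mg/L

The CYP1A2 pathway (16% of clearance) drops to 0.24× activity: 0.16 × 0.24 = 0.0384.
CYP3A4 (68%) and the residual 16% are unaffected.
New clearance relative to baseline: 0.0384 + 0.68 + 0.16 = 0.8784.
New average steady-state concentration = baseline ÷ relative clearance = 17.8 / 0.8784 = 20.3 mg/L.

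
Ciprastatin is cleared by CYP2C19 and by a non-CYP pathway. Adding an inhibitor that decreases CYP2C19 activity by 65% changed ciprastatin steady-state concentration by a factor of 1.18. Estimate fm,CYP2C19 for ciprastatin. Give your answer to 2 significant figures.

CL'/CL = 1 / 1.18 = 0.8475
0.35·fm + (1 − fm) = 0.8475
fm = (0.8475 − 1) / (0.35 − 1) = 0.23

0.23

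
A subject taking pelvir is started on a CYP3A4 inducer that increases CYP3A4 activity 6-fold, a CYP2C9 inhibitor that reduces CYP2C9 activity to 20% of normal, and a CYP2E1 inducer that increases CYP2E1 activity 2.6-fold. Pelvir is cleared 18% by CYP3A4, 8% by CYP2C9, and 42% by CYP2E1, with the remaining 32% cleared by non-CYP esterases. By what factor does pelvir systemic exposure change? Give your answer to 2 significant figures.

CYP3A4: 0.18 × 6 = 1.08
CYP2C9: 0.08 × 0.2 = 0.016
CYP2E1: 0.42 × 2.6 = 1.092
Other: 0.32 (unchanged)
CL_new/CL_old = 1.08 + 0.016 + 1.092 + 0.32 = 2.508.
Because systemic exposure varies inversely with clearance, the combined effect is 1 / 2.508 = 0.40.

0.40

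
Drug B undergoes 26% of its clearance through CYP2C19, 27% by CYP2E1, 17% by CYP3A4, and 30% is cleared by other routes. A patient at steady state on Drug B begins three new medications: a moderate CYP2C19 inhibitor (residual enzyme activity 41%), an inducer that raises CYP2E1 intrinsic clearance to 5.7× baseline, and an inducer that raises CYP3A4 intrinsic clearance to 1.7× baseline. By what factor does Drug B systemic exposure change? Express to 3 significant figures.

CYP2C19: 0.26 × 0.41 = 0.1066
CYP2E1: 0.27 × 5.7 = 1.539
CYP3A4: 0.17 × 1.7 = 0.289
Other: 0.3 (unchanged)
CL_new/CL_old = 0.1066 + 1.539 + 0.289 + 0.3 = 2.2346.
Systemic exposure ∝ 1/CL: fold-change = 1 / 2.2346 = 0.448.

0.448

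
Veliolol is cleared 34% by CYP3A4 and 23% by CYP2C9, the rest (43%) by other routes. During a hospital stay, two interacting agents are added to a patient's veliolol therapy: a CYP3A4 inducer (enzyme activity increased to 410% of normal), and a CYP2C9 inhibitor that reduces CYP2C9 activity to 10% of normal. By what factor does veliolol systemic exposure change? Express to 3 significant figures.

0.541

CYP3A4: 0.34 × 4.1 = 1.394
CYP2C9: 0.23 × 0.1 = 0.023
Other: 0.43 (unchanged)
New clearance relative to baseline: 1.394 + 0.023 + 0.43 = 1.847.
Systemic exposure ∝ 1/CL: fold-change = 1 / 1.847 = 0.541.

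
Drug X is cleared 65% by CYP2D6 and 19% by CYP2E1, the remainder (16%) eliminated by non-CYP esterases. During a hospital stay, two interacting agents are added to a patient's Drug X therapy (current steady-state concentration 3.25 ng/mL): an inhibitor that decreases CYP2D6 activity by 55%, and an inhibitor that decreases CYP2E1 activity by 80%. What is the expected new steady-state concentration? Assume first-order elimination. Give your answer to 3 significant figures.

6.63 ng/mL

CYP2D6: 0.65 × 0.45 = 0.2925
CYP2E1: 0.19 × 0.2 = 0.038
Other: 0.16 (unchanged)
CL_new/CL_old = 0.2925 + 0.038 + 0.16 = 0.4905.
Steady-state concentration ∝ 1/CL: new value = 3.25 / 0.4905 = 6.63 ng/mL.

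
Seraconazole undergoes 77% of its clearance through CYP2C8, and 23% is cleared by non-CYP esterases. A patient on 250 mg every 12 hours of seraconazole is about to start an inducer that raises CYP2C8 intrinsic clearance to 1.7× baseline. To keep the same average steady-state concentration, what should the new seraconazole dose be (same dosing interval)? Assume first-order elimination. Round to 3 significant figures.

385 mg

The CYP2C8 pathway (77% of clearance) rises to 1.7× activity: 0.77 × 1.7 = 1.309.
The remaining 23% of clearance is unaffected.
CL_new/CL_old = 1.309 + 0.23 = 1.539.
To maintain the same steady-state level, dose must scale with clearance: new dose = 250 × 1.539 = 385 mg.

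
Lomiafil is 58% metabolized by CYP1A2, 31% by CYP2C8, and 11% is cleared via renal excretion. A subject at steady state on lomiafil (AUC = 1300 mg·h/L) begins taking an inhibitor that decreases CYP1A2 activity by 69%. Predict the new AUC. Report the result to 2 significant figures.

2.2 × 10³ mg·h/L

CYP1A2: 0.58 × 0.31 = 0.1798
CYP2C8: 0.31 (unchanged)
Other: 0.11 (unchanged)
New clearance relative to baseline: 0.1798 + 0.31 + 0.11 = 0.5998.
AUC ∝ 1/CL, so new value = 1300 / 0.5998 = 2.2 × 10³ mg·h/L.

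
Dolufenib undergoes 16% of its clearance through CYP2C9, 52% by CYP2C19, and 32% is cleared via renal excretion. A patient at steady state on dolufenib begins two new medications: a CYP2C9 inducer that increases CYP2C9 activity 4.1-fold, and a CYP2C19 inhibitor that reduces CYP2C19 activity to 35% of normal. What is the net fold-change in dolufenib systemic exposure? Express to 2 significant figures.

The CYP2C9 pathway (16% of clearance) increases to 4.1× activity: 0.16 × 4.1 = 0.656.
The CYP2C19 pathway (52% of clearance) drops to 0.35× activity: 0.52 × 0.35 = 0.182.
Non-CYP routes (32%) are unchanged.
CL_new/CL_old = 0.656 + 0.182 + 0.32 = 1.158.
Systemic exposure ∝ 1/CL: fold-change = 1 / 1.158 = 0.86.

0.86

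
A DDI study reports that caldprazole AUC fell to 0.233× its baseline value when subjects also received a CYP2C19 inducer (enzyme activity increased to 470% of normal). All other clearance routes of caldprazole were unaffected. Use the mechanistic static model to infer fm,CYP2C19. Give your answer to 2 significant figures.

CL'/CL = 1 / 0.233 = 4.292
4.7·fm + (1 − fm) = 4.292
fm = (4.292 − 1) / (4.7 − 1) = 0.89

0.89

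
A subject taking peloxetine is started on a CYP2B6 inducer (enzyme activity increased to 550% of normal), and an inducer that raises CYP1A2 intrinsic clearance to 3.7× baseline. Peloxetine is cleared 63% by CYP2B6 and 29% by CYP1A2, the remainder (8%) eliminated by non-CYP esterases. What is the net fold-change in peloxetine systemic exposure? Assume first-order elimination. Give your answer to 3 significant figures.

CYP2B6: 0.63 × 5.5 = 3.465
CYP1A2: 0.29 × 3.7 = 1.073
Other: 0.08 (unchanged)
New clearance relative to baseline: 3.465 + 1.073 + 0.08 = 4.618.
Because systemic exposure varies inversely with clearance, the combined effect is 1 / 4.618 = 0.217.

0.217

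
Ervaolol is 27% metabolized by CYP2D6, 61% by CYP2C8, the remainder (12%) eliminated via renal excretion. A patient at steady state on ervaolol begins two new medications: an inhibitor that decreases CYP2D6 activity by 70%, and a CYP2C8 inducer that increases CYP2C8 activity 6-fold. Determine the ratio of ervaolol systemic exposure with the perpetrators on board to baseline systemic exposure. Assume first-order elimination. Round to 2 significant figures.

CYP2D6: 0.27 × 0.3 = 0.081
CYP2C8: 0.61 × 6 = 3.66
Other: 0.12 (unchanged)
CL_new/CL_old = 0.081 + 3.66 + 0.12 = 3.861.
Because systemic exposure varies inversely with clearance, the combined effect is 1 / 3.861 = 0.26.

0.26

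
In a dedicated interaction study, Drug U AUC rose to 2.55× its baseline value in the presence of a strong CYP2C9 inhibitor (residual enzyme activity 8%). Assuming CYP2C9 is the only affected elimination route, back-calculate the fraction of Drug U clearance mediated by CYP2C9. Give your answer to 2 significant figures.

0.66

CL'/CL = 1 / 2.55 = 0.3922
0.08·fm + (1 − fm) = 0.3922
fm = (0.3922 − 1) / (0.08 − 1) = 0.66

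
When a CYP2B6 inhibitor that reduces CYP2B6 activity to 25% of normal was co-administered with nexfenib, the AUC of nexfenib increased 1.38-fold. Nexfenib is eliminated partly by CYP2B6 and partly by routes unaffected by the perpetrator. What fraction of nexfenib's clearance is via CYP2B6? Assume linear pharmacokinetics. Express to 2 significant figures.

0.37

Let fm be the CYP2B6 fraction. New clearance relative to baseline = fm × 0.25 + (1 − fm).
AUC ratio = 1 / (new CL fraction), so new CL fraction = 1 / 1.38 = 0.7246.
fm × 0.25 + 1 − fm = 0.7246  ⇒  fm × (0.25 − 1) = −0.2754  ⇒  fm = 0.37.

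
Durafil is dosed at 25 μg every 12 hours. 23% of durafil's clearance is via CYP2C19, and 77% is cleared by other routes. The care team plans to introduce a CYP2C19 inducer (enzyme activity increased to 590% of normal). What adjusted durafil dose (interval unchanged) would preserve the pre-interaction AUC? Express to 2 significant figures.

The CYP2C19 pathway (23% of clearance) is boosted to 5.9× activity: 0.23 × 5.9 = 1.357.
The remaining 77% of clearance is unaffected.
Relative clearance = 1.357 + 0.77 = 2.127.
Exposure is unchanged when dose changes in proportion to clearance. New dose = 25 μg × 2.127 = 53 μg.

53 μg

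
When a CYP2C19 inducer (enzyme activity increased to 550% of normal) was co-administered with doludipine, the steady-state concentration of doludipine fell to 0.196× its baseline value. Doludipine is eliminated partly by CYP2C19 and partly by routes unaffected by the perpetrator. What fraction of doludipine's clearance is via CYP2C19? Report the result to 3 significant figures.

CL'/CL = 1 / 0.196 = 5.102
5.5·fm + (1 − fm) = 5.102
fm = (5.102 − 1) / (5.5 − 1) = 0.912

0.912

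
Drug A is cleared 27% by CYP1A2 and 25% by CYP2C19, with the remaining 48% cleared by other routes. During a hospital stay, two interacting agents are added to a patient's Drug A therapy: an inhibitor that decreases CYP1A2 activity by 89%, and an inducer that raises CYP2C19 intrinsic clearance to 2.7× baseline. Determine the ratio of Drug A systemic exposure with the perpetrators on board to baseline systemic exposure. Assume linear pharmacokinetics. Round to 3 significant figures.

The CYP1A2 pathway (27% of clearance) drops to 0.11× activity: 0.27 × 0.11 = 0.0297.
The CYP2C19 pathway (25% of clearance) rises to 2.7× activity: 0.25 × 2.7 = 0.675.
The remaining 48% of clearance is unaffected.
CL_new/CL_old = 0.0297 + 0.675 + 0.48 = 1.1847.
Net systemic exposure ratio = 1 / 1.1847 = 0.844.

0.844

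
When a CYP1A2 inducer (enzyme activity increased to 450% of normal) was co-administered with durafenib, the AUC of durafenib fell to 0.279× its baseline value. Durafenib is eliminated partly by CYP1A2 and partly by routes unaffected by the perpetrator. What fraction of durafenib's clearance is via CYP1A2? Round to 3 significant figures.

0.738

Let x = fm,CYP1A2. Because AUC ∝ 1/CL, relative clearance rose to 1/0.279 = 3.584.
Only the CYP1A2 route changed, so 3.584 = x·4.5 + (1 − x), giving x = 0.738.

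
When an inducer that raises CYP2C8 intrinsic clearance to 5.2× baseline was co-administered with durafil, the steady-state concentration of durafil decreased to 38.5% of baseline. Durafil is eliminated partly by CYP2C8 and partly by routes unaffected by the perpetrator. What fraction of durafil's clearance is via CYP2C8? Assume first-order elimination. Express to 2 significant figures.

0.38

Call the CYP2C8 fraction fm. After the interaction, CL_new/CL_old = fm × 5.2 + (1 − fm).
Steady-state concentration ratio = 1 / (new CL fraction), so new CL fraction = 1 / 0.385 = 2.597.
fm × 5.2 + 1 − fm = 2.597  ⇒  fm × (5.2 − 1) = 1.597  ⇒  fm = 0.38.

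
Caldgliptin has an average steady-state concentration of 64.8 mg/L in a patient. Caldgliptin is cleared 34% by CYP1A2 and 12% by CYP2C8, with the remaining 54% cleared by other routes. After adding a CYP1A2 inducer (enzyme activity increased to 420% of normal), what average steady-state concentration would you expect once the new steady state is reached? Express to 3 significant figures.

31.0 mg/L

The CYP1A2 pathway (34% of clearance) rises to 4.2× activity: 0.34 × 4.2 = 1.428.
CYP2C8 (12%) and the residual 54% are unaffected.
CL_new/CL_old = 1.428 + 0.12 + 0.54 = 2.088.
New average steady-state concentration = baseline ÷ relative clearance = 64.8 / 2.088 = 31.0 mg/L.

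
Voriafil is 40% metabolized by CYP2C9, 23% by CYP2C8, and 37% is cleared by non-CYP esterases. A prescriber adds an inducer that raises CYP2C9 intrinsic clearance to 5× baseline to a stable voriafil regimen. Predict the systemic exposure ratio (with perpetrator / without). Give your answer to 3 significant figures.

The CYP2C9 pathway (40% of clearance) increases to 5× activity: 0.4 × 5 = 2.
CYP2C8 (23%) and the residual 37% are unaffected.
CL_new/CL_old = 2 + 0.23 + 0.37 = 2.6.
Systemic exposure is inversely proportional to clearance, so the fold-change is 1 / 2.6 = 0.385.

0.385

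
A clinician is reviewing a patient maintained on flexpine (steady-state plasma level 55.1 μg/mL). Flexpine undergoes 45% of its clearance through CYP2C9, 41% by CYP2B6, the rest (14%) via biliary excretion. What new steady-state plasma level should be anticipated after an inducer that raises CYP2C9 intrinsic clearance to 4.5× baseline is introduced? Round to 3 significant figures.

CYP2C9: 0.45 × 4.5 = 2.025
CYP2B6: 0.41 (unchanged)
Other: 0.14 (unchanged)
CL_new/CL_old = 2.025 + 0.41 + 0.14 = 2.575.
New steady-state plasma level = baseline ÷ relative clearance = 55.1 / 2.575 = 21.4 μg/mL.

21.4 μg/mL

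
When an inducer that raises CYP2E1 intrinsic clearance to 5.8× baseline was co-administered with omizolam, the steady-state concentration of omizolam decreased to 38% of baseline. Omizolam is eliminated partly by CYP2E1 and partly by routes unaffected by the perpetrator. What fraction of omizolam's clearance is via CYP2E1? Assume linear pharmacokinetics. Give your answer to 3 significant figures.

0.340

CL'/CL = 1 / 0.380 = 2.632
5.8·fm + (1 − fm) = 2.632
fm = (2.632 − 1) / (5.8 − 1) = 0.340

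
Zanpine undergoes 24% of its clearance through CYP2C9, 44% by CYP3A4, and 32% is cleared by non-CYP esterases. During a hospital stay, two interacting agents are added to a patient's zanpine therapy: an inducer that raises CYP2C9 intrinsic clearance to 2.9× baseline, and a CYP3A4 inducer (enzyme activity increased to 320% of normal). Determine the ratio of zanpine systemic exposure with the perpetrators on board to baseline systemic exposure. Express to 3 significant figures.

0.413

The CYP2C9 pathway (24% of clearance) is boosted to 2.9× activity: 0.24 × 2.9 = 0.696.
The CYP3A4 pathway (44% of clearance) increases to 3.2× activity: 0.44 × 3.2 = 1.408.
The remaining 32% of clearance is unaffected.
Relative clearance = 0.696 + 1.408 + 0.32 = 2.424.
Net systemic exposure ratio = 1 / 2.424 = 0.413.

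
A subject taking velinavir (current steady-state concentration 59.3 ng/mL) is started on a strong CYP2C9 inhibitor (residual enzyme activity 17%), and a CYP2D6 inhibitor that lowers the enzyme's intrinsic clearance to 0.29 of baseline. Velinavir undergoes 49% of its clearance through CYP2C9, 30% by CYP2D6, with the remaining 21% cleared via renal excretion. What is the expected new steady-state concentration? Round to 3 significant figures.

The CYP2C9 pathway (49% of clearance) drops to 0.17× activity: 0.49 × 0.17 = 0.0833.
The CYP2D6 pathway (30% of clearance) falls to 0.29× activity: 0.3 × 0.29 = 0.087.
Non-CYP routes (21%) are unchanged.
New clearance relative to baseline: 0.0833 + 0.087 + 0.21 = 0.3803.
Dividing the baseline by the relative clearance: 59.3 / 0.3803 = 156 ng/mL.

156 ng/mL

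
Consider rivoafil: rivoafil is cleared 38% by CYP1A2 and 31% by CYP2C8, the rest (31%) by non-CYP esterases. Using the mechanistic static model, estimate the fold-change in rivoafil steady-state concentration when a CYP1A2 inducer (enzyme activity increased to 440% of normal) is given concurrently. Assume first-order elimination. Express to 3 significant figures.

0.436

CYP1A2: 0.38 × 4.4 = 1.672
CYP2C8: 0.31 (unchanged)
Other: 0.31 (unchanged)
CL_new/CL_old = 1.672 + 0.31 + 0.31 = 2.292.
Steady-state concentration ratio = CL_old/CL_new = 1 / 2.292 = 0.436.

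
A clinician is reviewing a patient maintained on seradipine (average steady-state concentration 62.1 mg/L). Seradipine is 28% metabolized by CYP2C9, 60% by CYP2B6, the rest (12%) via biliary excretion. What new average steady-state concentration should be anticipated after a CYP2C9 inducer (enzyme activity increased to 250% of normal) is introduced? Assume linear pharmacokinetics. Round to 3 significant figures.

The CYP2C9 pathway (28% of clearance) is boosted to 2.5× activity: 0.28 × 2.5 = 0.7.
CYP2B6 (60%) and the residual 12% are unaffected.
New clearance relative to baseline: 0.7 + 0.6 + 0.12 = 1.42.
New average steady-state concentration = baseline ÷ relative clearance = 62.1 / 1.42 = 43.7 mg/L.

43.7 mg/L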